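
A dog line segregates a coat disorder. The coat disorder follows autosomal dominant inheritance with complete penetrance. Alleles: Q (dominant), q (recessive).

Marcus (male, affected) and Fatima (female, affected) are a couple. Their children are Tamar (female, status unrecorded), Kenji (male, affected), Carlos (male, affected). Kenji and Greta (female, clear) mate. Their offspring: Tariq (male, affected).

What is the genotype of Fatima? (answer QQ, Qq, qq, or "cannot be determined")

cannot be determined

Fatima's phenotype allows QQ or Qq, and no parent or child forces a single allele at both positions; consistent genotype assignments exist with Fatima as QQ or Qq.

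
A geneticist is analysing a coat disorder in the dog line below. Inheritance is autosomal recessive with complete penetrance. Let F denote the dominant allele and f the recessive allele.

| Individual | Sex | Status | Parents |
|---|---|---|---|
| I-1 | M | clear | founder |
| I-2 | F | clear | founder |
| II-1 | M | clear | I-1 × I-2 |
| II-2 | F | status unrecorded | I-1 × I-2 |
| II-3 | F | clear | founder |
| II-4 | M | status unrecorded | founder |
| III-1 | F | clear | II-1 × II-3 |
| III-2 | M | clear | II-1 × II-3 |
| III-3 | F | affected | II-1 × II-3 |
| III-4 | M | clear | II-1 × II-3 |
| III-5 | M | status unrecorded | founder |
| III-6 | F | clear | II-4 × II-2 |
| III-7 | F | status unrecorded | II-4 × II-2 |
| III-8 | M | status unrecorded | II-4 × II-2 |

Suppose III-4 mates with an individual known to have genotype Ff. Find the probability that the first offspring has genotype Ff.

II-1 is clear so carries F and passed f to III-3 (ff), so II-1 is Ff.
II-3 is clear so carries F and passed f to III-3 (ff), so II-3 is Ff.
III-4 is a clear offspring of II-1 (Ff) × II-3 (Ff), whose cross gives 1/4 FF : 1/2 Ff : 1/4 ff; conditioning on being clear, III-4 is FF with probability 1/3, Ff with probability 2/3.
Summing over parental genotype combinations, P(offspring has genotype Ff) = 1/3·1/2 + 2/3·1/2 = 1/2.

1/2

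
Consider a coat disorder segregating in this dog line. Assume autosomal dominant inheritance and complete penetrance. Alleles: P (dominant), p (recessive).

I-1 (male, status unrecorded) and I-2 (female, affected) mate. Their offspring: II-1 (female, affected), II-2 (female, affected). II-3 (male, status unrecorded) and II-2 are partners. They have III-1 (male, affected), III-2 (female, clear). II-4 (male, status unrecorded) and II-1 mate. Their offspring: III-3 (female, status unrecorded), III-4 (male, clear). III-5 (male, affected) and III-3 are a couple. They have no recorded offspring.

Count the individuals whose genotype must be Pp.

2

Obligate heterozygotes: II-1 is affected so carries P and passed p to III-4 (pp), so II-1 is Pp; II-2 is affected so carries P and passed p to III-2 (pp), so II-2 is Pp.
Every other individual is either homozygous by phenotype or has at least one consistent homozygous assignment, so the count is 2.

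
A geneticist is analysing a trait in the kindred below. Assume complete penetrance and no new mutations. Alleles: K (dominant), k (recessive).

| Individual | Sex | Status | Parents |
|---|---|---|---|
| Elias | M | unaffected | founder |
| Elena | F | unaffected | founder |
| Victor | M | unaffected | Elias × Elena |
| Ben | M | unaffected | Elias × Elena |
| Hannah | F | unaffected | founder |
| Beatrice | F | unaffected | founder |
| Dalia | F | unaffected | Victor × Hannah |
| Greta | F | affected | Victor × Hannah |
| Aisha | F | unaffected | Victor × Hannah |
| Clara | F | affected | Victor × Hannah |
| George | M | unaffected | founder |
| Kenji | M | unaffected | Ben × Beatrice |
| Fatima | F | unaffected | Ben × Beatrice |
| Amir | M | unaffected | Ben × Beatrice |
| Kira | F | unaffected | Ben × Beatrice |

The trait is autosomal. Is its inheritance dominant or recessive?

recessive

Victor and Hannah are both unaffected yet have an affected child Greta. Under dominance, an affected child requires at least one affected parent, so the trait cannot be dominant.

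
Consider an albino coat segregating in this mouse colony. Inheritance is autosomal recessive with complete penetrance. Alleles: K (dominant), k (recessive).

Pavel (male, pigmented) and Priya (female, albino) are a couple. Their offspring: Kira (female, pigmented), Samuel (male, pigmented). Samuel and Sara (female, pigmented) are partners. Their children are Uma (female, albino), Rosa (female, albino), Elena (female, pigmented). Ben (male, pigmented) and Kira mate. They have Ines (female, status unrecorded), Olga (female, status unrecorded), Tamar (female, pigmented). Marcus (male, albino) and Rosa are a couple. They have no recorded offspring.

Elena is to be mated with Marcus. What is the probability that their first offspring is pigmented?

2/3

Samuel is pigmented so carries K and received k from Priya (kk), so Samuel is Kk.
Sara is pigmented so carries K and passed k to Uma (kk), so Sara is Kk.
Elena is a pigmented offspring of Samuel (Kk) × Sara (Kk), whose cross gives 1/4 KK : 1/2 Kk : 1/4 kk; conditioning on being pigmented, Elena is KK with probability 1/3, Kk with probability 2/3.
Marcus is albino, so Marcus is kk.
Summing over parental genotype combinations, P(offspring is pigmented) = 1/3·1 + 2/3·1/2 = 2/3.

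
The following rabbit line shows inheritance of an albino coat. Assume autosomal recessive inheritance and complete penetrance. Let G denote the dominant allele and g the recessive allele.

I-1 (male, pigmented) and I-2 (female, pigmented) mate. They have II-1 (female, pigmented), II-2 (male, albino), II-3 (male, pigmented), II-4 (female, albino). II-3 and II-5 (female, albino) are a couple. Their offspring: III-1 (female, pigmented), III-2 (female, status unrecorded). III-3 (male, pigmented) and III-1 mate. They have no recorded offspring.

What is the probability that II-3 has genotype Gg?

1/2

I-1 is pigmented so carries G and passed g to II-2 (gg), so I-1 is Gg.
I-2 is pigmented so carries G and passed g to II-2 (gg), so I-2 is Gg.
Their cross gives offspring ratios 1/4 GG : 1/2 Gg : 1/4 gg. Conditioning on II-3 being pigmented, P(Gg) = 1/2 / 3/4 = 2/3 before taking II-3's own offspring into account.
II-5 is albino, so II-5 is gg.
Now use II-3's offspring. Probability of each recorded status — pigmented daughter III-1: 1/2 if II-3 is Gg, 1 if GG. (III-2: equally likely either way, so uninformative.)
Bayes: P(Gg) = 2/3·1/2 / (2/3·1/2 + 1/3·1) = 1/2.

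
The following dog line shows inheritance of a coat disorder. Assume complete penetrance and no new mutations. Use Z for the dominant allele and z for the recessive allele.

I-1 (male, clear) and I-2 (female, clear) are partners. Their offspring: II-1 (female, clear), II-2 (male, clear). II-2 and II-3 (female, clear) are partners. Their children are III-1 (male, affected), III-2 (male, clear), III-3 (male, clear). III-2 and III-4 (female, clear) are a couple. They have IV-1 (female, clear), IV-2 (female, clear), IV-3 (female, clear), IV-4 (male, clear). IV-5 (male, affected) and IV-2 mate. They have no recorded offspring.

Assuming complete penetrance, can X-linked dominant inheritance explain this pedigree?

No

Under X-linked dominant, III-1 (affected, male) cannot arise from II-2 (clear) × II-3 (clear).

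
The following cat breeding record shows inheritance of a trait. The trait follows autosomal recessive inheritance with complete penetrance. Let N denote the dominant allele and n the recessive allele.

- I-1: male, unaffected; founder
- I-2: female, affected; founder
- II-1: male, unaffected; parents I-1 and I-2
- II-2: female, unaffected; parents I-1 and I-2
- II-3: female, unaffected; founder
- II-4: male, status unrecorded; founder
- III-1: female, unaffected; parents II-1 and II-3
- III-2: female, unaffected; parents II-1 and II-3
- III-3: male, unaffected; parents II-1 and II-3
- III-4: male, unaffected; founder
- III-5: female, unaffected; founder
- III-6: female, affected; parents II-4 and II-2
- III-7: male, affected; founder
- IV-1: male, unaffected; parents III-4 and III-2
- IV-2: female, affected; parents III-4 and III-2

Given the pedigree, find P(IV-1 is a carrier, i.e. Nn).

III-4 is unaffected so carries N and passed n to IV-2 (nn), so III-4 is Nn.
III-2 is unaffected so carries N and passed n to IV-2 (nn), so III-2 is Nn.
Their cross gives offspring ratios 1/4 NN : 1/2 Nn : 1/4 nn. Conditioning on IV-1 being unaffected, P(Nn) = 1/2 / 3/4 = 2/3.

2/3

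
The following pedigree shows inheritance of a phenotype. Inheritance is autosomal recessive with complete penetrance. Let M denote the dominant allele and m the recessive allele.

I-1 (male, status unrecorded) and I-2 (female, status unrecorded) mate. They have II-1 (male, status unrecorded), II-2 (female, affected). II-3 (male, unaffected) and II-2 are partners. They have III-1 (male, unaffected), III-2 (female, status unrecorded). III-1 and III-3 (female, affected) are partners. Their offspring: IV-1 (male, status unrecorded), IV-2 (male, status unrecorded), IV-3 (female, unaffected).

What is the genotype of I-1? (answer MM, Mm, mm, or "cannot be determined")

cannot be determined

I-1's phenotype is unrecorded, and no parent or child forces a single allele at both positions; consistent genotype assignments exist with I-1 as Mm or mm.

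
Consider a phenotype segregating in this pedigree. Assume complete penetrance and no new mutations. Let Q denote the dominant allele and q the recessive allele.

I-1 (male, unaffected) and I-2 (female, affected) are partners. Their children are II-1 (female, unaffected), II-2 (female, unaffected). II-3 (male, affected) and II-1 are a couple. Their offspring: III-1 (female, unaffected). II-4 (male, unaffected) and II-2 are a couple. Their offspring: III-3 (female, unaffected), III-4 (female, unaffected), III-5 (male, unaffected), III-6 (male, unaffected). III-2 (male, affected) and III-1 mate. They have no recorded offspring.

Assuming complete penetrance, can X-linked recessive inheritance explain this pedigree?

A consistent assignment under X-linked recessive exists: I-1 X^Q Y, I-2 X^q X^q, II-1 X^Q X^q, II-2 X^Q X^q, II-3 X^q Y, II-4 X^Q Y, III-1 X^Q X^q, III-2 X^q Y, III-3 X^Q X^Q, III-4 X^Q X^Q, III-5 X^Q Y, III-6 X^Q Y.
In this assignment every recorded phenotype matches its genotype and every non-founder's genotype is obtainable from its parents' genotypes, so the pedigree is consistent.

Yes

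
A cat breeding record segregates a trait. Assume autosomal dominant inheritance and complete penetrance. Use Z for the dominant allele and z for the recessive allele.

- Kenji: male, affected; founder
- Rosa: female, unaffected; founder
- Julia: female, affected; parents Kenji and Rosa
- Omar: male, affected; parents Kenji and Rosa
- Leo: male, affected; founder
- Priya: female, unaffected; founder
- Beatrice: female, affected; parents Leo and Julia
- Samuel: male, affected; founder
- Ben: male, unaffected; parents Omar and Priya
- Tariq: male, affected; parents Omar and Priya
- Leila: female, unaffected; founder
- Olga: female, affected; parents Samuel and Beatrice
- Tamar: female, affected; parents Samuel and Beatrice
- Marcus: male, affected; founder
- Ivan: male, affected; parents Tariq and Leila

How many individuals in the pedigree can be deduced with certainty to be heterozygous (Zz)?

4

Obligate heterozygotes: Julia is affected so carries Z and received z from Rosa (zz), so Julia is Zz; Omar is affected so carries Z and received z from Rosa (zz), so Omar is Zz; Tariq is affected so carries Z and received z from Priya (zz), so Tariq is Zz; Ivan is affected so carries Z and received z from Leila (zz), so Ivan is Zz.
Every other individual is either homozygous by phenotype or has at least one consistent homozygous assignment, so the count is 4.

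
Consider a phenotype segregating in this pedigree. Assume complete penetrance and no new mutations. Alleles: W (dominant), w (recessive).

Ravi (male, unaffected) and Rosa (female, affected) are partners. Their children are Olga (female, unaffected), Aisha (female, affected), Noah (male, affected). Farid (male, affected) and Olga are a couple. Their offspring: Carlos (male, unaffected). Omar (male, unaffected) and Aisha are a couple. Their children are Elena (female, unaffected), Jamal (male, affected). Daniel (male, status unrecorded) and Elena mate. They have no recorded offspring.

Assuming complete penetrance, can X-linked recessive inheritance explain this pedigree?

No

Under X-linked recessive, Aisha (affected, female) cannot arise from Ravi (unaffected) × Rosa (affected).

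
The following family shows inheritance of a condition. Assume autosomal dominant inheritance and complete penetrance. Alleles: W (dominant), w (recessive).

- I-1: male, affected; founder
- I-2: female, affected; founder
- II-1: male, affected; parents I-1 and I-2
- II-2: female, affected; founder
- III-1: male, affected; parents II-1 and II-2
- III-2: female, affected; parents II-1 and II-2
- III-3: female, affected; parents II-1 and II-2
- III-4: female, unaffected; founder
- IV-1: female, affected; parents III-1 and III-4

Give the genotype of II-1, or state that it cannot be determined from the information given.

cannot be determined

II-1's phenotype allows WW or Ww, and no parent or child forces a single allele at both positions; consistent genotype assignments exist with II-1 as WW or Ww.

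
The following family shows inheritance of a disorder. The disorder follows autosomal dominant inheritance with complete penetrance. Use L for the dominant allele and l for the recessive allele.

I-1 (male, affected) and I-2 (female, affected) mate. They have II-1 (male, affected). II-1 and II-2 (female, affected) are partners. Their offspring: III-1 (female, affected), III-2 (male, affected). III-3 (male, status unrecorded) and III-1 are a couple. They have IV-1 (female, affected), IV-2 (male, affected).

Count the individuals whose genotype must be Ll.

0

No individual's genotype is forced to Ll by the pedigree, so the count is 0.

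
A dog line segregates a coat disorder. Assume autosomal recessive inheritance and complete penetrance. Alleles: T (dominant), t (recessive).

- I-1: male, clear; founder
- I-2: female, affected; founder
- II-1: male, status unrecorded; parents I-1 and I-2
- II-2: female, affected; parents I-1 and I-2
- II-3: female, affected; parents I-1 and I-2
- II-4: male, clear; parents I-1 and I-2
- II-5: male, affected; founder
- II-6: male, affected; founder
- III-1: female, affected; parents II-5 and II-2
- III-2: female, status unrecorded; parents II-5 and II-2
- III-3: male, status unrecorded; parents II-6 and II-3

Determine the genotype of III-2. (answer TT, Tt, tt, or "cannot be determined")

From phenotype alone, III-2 is TT or Tt or tt.
III-2 received t from II-5 (tt) and received t from II-2 (tt), so III-2 is tt.

tt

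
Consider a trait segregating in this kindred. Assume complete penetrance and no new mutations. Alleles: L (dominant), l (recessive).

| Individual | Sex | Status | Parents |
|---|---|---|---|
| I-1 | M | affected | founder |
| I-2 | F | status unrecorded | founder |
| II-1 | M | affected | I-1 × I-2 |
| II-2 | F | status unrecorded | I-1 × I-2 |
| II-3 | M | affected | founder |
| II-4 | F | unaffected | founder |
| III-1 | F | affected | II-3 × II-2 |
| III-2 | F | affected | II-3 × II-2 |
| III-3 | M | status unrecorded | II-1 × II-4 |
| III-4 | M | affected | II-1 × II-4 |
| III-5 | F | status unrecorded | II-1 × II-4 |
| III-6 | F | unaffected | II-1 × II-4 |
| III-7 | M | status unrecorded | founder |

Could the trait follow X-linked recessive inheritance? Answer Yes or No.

Yes

A consistent assignment under X-linked recessive exists: I-1 X^l Y, I-2 X^L X^l, II-1 X^l Y, II-2 X^L X^l, II-3 X^l Y, II-4 X^L X^l, III-1 X^l X^l, III-2 X^l X^l, III-3 X^L Y, III-4 X^l Y, III-5 X^L X^l, III-6 X^L X^l, III-7 X^L Y.
In this assignment every recorded phenotype matches its genotype and every non-founder's genotype is obtainable from its parents' genotypes, so the pedigree is consistent.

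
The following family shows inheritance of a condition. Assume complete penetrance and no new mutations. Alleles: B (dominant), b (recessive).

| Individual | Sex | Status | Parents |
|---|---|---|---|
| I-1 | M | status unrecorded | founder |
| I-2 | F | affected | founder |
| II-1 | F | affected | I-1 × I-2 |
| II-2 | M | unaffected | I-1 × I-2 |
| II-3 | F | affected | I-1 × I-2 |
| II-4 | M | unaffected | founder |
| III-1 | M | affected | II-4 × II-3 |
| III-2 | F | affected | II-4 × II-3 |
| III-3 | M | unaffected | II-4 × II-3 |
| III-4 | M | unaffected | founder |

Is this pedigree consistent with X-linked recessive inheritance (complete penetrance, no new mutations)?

No

Under X-linked recessive, II-2 (unaffected, male) cannot arise from I-1 (unrecorded) × I-2 (affected).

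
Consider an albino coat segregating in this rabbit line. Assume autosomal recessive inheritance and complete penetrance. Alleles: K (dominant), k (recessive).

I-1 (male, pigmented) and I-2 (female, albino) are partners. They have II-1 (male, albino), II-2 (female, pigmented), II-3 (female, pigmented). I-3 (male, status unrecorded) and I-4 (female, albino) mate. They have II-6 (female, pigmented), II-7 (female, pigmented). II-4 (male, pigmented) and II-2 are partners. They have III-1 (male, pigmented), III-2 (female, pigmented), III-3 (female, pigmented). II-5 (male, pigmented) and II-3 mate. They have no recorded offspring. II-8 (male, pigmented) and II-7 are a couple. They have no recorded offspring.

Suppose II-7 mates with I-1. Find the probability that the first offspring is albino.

1/4

II-7 is pigmented so carries K and received k from I-4 (kk), so II-7 is Kk.
I-1 is pigmented so carries K and passed k to II-1 (kk), so I-1 is Kk.
The cross gives 1/4 KK : 1/2 Kk : 1/4 kk, so P(offspring is albino) = 1/4.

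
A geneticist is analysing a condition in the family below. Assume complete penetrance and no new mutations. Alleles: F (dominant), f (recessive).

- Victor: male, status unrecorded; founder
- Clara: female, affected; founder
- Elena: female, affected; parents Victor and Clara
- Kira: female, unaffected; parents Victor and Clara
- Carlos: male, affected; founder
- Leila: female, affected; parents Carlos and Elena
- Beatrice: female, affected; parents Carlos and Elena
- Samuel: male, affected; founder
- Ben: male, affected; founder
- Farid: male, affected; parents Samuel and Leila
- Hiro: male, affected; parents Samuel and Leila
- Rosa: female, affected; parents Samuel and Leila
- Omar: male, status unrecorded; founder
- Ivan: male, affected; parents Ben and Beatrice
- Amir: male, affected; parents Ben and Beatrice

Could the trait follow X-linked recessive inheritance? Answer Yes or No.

No assignment of genotypes under X-linked recessive satisfies every parent–offspring relationship, so the pedigree is inconsistent.

No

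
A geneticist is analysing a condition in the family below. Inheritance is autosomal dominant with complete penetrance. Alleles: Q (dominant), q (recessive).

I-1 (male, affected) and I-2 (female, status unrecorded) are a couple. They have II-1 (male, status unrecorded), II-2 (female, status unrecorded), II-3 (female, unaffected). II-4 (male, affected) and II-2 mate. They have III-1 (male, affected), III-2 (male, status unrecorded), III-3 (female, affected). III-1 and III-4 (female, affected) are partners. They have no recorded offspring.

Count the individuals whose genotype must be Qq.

1

Obligate heterozygotes: I-1 is affected so carries Q and passed q to II-3 (qq), so I-1 is Qq.
Every other individual is either homozygous by phenotype or has at least one consistent homozygous assignment, so the count is 1.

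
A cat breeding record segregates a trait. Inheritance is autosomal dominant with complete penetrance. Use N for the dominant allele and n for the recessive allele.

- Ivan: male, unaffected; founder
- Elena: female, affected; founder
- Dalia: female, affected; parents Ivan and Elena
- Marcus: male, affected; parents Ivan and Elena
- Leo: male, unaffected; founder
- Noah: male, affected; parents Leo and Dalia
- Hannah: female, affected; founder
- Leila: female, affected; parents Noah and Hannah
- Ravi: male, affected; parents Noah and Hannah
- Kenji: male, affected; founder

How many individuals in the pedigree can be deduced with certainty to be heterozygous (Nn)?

3

Obligate heterozygotes: Dalia is affected so carries N and received n from Ivan (nn), so Dalia is Nn; Marcus is affected so carries N and received n from Ivan (nn), so Marcus is Nn; Noah is affected so carries N and received n from Leo (nn), so Noah is Nn.
Every other individual is either homozygous by phenotype or has at least one consistent homozygous assignment, so the count is 3.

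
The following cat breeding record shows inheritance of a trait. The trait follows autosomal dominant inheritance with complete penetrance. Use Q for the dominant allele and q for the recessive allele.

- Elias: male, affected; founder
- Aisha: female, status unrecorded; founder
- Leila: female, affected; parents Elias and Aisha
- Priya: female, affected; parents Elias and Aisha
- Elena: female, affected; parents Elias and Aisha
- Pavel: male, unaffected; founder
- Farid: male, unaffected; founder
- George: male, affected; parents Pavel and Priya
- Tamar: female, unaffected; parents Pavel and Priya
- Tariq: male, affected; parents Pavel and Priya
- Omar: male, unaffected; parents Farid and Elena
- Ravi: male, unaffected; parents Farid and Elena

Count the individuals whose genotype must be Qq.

4

Obligate heterozygotes: Priya is affected so carries Q and passed q to Tamar (qq), so Priya is Qq; Elena is affected so carries Q and passed q to Omar (qq), so Elena is Qq; George is affected so carries Q and received q from Pavel (qq), so George is Qq; Tariq is affected so carries Q and received q from Pavel (qq), so Tariq is Qq.
Every other individual is either homozygous by phenotype or has at least one consistent homozygous assignment, so the count is 4.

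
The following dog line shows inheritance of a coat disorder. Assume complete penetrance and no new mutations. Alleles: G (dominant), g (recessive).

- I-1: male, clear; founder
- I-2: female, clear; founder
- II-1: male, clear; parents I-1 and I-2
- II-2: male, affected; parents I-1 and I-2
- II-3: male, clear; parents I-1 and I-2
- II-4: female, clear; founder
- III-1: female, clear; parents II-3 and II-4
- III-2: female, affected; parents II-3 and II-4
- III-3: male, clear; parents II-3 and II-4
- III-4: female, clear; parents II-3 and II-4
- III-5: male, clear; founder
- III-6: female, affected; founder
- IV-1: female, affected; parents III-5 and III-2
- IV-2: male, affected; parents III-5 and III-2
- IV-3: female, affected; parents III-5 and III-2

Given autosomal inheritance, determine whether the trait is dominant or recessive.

I-1 and I-2 are both clear yet have an affected child II-2. Under dominance, an affected child requires at least one affected parent, so the trait cannot be dominant.

recessive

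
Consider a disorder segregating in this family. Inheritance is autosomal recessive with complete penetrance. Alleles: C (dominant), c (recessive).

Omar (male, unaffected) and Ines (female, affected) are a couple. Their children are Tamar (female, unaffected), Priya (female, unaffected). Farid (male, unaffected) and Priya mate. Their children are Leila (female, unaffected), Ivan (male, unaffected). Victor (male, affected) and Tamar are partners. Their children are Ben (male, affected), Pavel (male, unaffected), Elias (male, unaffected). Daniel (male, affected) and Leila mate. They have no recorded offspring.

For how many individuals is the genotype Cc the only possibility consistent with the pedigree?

4

Obligate heterozygotes: Tamar is unaffected so carries C and received c from Ines (cc), so Tamar is Cc; Priya is unaffected so carries C and received c from Ines (cc), so Priya is Cc; Pavel is unaffected so carries C and received c from Victor (cc), so Pavel is Cc; Elias is unaffected so carries C and received c from Victor (cc), so Elias is Cc.
Every other individual is either homozygous by phenotype or has at least one consistent homozygous assignment, so the count is 4.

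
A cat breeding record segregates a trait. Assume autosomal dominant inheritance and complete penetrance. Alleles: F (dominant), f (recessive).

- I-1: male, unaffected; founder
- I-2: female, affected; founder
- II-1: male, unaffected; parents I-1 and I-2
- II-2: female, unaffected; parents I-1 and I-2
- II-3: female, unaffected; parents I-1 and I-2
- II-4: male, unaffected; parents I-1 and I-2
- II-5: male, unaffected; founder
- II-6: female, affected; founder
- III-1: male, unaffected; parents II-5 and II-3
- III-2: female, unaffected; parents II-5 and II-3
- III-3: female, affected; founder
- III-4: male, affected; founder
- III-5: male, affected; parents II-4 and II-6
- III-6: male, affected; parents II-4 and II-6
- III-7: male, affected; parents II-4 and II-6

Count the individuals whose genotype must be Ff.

4

Obligate heterozygotes: I-2 is affected so carries F and passed f to II-1 (ff), so I-2 is Ff; III-5 is affected so carries F and received f from II-4 (ff), so III-5 is Ff; III-6 is affected so carries F and received f from II-4 (ff), so III-6 is Ff; III-7 is affected so carries F and received f from II-4 (ff), so III-7 is Ff.
Every other individual is either homozygous by phenotype or has at least one consistent homozygous assignment, so the count is 4.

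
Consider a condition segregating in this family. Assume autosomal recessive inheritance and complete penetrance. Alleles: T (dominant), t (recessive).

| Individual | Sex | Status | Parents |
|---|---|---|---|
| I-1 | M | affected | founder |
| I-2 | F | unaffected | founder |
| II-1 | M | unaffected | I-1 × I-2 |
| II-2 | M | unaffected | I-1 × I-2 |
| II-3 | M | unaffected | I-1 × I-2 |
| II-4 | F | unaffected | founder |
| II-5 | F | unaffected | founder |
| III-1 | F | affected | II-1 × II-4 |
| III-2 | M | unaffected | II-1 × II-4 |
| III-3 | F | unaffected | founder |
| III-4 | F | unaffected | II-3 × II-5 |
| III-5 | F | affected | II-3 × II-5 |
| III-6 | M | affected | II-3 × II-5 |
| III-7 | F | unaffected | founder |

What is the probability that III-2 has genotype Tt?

2/3

II-1 is unaffected so carries T and received t from I-1 (tt), so II-1 is Tt.
II-4 is unaffected so carries T and passed t to III-1 (tt), so II-4 is Tt.
Their cross gives offspring ratios 1/4 TT : 1/2 Tt : 1/4 tt. Conditioning on III-2 being unaffected, P(Tt) = 1/2 / 3/4 = 2/3.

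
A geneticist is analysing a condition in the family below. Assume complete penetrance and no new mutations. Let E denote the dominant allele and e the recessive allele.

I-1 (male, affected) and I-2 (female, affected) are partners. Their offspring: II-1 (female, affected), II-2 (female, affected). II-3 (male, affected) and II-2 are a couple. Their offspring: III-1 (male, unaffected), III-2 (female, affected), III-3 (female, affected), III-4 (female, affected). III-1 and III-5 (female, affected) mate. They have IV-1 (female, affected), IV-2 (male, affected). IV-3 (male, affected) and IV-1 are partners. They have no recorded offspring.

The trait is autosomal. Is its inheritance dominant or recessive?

dominant

II-3 and II-2 are both affected yet have an unaffected child III-1. Under a recessive model two affected parents are homozygous and every child would be affected, so the trait cannot be recessive.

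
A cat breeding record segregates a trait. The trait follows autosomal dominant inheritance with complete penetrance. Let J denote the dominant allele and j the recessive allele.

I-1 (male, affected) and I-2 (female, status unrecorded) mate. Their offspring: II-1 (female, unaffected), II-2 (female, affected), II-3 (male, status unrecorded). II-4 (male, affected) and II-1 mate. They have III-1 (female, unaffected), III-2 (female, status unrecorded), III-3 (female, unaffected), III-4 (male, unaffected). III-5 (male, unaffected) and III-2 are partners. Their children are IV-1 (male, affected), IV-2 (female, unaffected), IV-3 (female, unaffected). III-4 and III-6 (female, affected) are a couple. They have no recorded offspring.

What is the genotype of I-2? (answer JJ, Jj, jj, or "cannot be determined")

cannot be determined

I-2's phenotype is unrecorded, and no parent or child forces a single allele at both positions; consistent genotype assignments exist with I-2 as Jj or jj.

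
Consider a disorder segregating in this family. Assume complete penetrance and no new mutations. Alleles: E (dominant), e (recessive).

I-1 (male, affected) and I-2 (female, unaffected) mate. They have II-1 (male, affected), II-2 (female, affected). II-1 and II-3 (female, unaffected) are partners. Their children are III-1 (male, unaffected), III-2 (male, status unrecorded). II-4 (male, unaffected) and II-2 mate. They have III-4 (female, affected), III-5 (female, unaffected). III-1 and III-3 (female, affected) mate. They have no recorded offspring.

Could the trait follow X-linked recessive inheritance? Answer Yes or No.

Under X-linked recessive, III-4 (affected, female) cannot arise from II-4 (unaffected) × II-2 (affected).

No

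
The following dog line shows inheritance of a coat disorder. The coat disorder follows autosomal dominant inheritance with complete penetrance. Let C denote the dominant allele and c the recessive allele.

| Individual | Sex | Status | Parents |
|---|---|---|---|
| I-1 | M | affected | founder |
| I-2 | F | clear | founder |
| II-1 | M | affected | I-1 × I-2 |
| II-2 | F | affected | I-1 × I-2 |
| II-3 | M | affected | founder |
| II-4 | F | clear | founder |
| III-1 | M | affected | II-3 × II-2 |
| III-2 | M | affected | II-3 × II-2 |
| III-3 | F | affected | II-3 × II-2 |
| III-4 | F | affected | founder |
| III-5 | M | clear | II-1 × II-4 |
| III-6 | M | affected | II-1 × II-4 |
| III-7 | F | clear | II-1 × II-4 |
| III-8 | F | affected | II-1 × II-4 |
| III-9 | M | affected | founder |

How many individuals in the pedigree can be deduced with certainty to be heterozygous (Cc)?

4

Obligate heterozygotes: II-1 is affected so carries C and received c from I-2 (cc), so II-1 is Cc; II-2 is affected so carries C and received c from I-2 (cc), so II-2 is Cc; III-6 is affected so carries C and received c from II-4 (cc), so III-6 is Cc; III-8 is affected so carries C and received c from II-4 (cc), so III-8 is Cc.
Every other individual is either homozygous by phenotype or has at least one consistent homozygous assignment, so the count is 4.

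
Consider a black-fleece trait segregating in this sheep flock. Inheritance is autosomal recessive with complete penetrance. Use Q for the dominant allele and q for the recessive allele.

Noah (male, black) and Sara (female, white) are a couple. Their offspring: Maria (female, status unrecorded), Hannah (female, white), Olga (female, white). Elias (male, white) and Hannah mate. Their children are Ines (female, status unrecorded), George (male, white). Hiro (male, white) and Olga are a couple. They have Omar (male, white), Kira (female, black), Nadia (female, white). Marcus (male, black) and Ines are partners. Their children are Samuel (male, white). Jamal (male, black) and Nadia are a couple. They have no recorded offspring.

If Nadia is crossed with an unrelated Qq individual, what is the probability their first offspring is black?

1/6

Hiro is white so carries Q and passed q to Kira (qq), so Hiro is Qq.
Olga is white so carries Q and received q from Noah (qq), so Olga is Qq.
Nadia is a white offspring of Hiro (Qq) × Olga (Qq), whose cross gives 1/4 QQ : 1/2 Qq : 1/4 qq; conditioning on being white, Nadia is QQ with probability 1/3, Qq with probability 2/3.
Summing over parental genotype combinations, P(offspring is black) = 2/3·1/4 = 1/6.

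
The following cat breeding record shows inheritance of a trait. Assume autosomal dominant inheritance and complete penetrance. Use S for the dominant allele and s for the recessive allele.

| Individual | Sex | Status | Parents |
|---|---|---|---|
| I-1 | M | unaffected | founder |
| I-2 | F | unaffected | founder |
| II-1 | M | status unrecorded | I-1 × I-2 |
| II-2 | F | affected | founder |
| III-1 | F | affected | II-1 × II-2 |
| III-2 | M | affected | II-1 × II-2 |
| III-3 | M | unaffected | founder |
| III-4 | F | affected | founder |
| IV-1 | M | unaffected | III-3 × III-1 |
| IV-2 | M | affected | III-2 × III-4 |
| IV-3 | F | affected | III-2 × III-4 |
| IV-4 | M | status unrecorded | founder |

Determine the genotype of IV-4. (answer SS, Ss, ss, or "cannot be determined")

cannot be determined

IV-4's phenotype is unrecorded, and no parent or child forces a single allele at both positions; consistent genotype assignments exist with IV-4 as SS or Ss or ss.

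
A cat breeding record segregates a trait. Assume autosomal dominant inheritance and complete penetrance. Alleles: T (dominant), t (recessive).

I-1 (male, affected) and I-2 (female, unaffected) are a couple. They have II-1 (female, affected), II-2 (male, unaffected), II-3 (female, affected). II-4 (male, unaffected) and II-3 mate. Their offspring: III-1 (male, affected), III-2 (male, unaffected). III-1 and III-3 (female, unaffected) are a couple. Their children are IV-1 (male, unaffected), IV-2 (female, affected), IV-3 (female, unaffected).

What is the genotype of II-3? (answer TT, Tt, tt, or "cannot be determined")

Tt

From phenotype alone, II-3 is TT or Tt.
II-3 is affected so carries T and received t from I-2 (tt), so II-3 is Tt.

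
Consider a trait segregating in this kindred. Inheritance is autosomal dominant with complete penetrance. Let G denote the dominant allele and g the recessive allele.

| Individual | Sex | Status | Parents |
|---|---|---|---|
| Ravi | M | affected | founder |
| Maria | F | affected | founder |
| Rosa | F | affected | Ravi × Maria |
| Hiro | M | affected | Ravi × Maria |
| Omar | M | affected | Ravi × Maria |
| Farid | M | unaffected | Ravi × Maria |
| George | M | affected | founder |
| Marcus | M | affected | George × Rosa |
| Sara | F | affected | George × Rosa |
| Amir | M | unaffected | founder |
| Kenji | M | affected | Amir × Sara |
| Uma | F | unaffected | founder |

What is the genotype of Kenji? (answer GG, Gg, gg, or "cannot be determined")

From phenotype alone, Kenji is GG or Gg.
Kenji is affected so carries G and received g from Amir (gg), so Kenji is Gg.

Gg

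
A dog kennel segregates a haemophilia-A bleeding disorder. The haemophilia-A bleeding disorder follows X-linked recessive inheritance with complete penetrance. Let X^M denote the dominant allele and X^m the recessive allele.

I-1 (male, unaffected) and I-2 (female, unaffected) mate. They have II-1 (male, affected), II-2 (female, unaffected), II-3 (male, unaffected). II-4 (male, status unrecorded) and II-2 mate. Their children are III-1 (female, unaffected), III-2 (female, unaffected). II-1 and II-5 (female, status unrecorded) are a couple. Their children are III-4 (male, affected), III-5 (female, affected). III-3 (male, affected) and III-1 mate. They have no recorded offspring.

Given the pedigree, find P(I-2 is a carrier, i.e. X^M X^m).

1

I-2 is unaffected so carries M and passed m to II-1 (X^m Y), so I-2 is X^M X^m, giving P(X^M X^m) = 1.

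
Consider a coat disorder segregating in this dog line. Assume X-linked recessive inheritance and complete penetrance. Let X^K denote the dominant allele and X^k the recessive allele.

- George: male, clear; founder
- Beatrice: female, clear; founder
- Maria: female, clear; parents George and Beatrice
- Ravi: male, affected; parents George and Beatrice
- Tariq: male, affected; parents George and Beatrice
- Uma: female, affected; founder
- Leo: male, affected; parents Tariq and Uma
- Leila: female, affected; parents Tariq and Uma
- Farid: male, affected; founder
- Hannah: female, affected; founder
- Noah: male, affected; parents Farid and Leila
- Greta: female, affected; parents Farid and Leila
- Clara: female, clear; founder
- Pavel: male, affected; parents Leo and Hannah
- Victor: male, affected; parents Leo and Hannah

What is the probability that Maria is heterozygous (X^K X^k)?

George is clear, so George is X^K Y.
Beatrice is clear so carries K and passed k to Ravi (X^k Y), so Beatrice is X^K X^k.
Their cross gives offspring ratios 1/2 X^K X^K : 1/2 X^K X^k. Conditioning on Maria being clear, P(X^K X^k) = 1/2 / 1 = 1/2.

1/2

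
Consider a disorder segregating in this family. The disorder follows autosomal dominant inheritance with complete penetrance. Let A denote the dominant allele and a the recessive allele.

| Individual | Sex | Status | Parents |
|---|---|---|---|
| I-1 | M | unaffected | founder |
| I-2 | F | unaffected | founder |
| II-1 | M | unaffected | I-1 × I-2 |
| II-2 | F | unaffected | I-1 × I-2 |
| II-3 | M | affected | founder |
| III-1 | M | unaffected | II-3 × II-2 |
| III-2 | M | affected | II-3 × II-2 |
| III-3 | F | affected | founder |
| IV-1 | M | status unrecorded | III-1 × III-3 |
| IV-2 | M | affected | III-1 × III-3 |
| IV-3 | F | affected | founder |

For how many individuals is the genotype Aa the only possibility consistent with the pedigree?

3

Obligate heterozygotes: II-3 is affected so carries A and passed a to III-1 (aa), so II-3 is Aa; III-2 is affected so carries A and received a from II-2 (aa), so III-2 is Aa; IV-2 is affected so carries A and received a from III-1 (aa), so IV-2 is Aa.
Every other individual is either homozygous by phenotype or has at least one consistent homozygous assignment, so the count is 3.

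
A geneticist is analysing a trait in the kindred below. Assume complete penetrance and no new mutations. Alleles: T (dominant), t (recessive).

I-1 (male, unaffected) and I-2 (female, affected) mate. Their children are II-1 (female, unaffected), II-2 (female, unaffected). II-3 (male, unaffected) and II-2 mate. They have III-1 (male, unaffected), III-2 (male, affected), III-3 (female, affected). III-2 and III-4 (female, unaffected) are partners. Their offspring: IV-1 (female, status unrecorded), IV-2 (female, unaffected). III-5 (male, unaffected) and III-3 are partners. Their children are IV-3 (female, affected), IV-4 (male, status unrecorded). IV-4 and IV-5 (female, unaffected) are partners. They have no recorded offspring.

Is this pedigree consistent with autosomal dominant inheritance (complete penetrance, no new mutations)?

Under autosomal dominant, III-2 (affected, male) cannot arise from II-3 (unaffected) × II-2 (unaffected).

No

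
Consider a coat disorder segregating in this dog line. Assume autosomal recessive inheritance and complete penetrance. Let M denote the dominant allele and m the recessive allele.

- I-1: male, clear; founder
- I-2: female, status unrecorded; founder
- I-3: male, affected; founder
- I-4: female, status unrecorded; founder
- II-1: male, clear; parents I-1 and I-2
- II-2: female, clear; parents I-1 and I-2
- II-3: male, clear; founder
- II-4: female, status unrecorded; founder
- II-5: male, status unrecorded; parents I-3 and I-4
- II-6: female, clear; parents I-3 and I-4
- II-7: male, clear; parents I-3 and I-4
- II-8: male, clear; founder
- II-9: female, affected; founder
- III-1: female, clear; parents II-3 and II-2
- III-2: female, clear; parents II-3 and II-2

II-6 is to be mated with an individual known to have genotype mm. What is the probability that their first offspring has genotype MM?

II-6 is clear so carries M and received m from I-3 (mm), so II-6 is Mm.
The cross gives 1/2 Mm : 1/2 mm, so P(offspring has genotype MM) = 0.

0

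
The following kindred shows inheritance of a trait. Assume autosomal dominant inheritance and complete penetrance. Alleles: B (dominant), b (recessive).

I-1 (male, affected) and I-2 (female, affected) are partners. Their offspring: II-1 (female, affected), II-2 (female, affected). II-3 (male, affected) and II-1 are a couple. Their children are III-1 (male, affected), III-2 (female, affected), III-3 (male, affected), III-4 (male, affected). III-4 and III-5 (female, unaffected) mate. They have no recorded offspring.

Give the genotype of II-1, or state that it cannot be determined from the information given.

II-1's phenotype allows BB or Bb, and no parent or child forces a single allele at both positions; consistent genotype assignments exist with II-1 as BB or Bb.

cannot be determined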